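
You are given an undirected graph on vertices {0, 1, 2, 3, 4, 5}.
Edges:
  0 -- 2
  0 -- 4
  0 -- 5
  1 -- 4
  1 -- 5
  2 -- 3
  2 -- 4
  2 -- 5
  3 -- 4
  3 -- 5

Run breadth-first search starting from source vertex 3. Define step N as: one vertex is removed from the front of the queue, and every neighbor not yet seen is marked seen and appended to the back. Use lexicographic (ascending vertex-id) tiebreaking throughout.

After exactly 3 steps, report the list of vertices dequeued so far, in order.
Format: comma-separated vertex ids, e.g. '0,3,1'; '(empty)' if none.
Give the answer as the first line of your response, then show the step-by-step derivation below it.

3,2,4

step 1: dequeue 3; queue=[2,4,5]; order=3
step 2: dequeue 2; queue=[4,5,0]; order=3,2
step 3: dequeue 4; queue=[5,0,1]; order=3,2,4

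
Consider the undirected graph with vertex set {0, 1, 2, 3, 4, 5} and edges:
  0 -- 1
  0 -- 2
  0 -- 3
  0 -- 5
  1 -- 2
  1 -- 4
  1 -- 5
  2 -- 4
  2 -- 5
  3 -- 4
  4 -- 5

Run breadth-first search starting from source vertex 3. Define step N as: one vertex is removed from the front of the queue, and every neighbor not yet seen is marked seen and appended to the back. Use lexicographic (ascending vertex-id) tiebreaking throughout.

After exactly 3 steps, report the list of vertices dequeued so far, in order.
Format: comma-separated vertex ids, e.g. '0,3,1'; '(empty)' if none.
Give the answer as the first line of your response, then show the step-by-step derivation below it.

3,0,4

step 1: dequeue 3; queue=[0,4]; order=3
step 2: dequeue 0; queue=[4,1,2,5]; order=3,0
step 3: dequeue 4; queue=[1,2,5]; order=3,0,4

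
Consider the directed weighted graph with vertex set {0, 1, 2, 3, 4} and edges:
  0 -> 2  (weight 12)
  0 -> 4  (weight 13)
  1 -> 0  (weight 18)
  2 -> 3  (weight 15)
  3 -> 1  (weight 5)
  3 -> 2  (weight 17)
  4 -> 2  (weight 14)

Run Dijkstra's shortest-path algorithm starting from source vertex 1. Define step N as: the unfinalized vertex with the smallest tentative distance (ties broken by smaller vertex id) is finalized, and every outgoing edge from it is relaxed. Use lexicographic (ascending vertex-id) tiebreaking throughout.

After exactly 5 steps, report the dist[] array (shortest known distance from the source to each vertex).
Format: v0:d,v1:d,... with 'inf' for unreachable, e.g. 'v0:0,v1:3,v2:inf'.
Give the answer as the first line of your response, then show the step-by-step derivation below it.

v0:18,v1:0,v2:30,v3:45,v4:31

step 1: dist = v0:18,v1:0,v2:inf,v3:inf,v4:inf
step 2: dist = v0:18,v1:0,v2:30,v3:inf,v4:31
step 3: dist = v0:18,v1:0,v2:30,v3:45,v4:31
step 4: dist = v0:18,v1:0,v2:30,v3:45,v4:31
step 5: dist = v0:18,v1:0,v2:30,v3:45,v4:31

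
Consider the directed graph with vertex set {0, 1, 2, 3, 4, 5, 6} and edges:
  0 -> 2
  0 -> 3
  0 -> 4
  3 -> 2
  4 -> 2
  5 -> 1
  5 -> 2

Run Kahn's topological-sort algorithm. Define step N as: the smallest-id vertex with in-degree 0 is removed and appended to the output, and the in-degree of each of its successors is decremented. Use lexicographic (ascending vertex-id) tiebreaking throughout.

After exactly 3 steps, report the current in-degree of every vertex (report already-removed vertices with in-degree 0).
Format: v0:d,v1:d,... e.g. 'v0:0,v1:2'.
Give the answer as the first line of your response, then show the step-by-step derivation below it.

v0:0,v1:1,v2:1,v3:0,v4:0,v5:0,v6:0

step 1: output 0; order=[0]; indeg=(0,1,3,0,0,0,0)
step 2: output 3; order=[0,3]; indeg=(0,1,2,0,0,0,0)
step 3: output 4; order=[0,3,4]; indeg=(0,1,1,0,0,0,0)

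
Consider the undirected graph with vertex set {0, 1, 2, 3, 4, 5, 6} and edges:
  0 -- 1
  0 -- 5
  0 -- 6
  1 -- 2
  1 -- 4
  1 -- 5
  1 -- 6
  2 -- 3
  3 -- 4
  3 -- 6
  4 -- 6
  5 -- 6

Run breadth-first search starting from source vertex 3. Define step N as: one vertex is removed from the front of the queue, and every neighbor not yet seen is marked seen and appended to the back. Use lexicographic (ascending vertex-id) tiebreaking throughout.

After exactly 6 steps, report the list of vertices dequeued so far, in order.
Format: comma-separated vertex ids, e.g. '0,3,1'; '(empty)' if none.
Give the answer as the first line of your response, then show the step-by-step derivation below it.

3,2,4,6,1,0

step 1: dequeue 3; queue=[2,4,6]; order=3
step 2: dequeue 2; queue=[4,6,1]; order=3,2
step 3: dequeue 4; queue=[6,1]; order=3,2,4
step 4: dequeue 6; queue=[1,0,5]; order=3,2,4,6
step 5: dequeue 1; queue=[0,5]; order=3,2,4,6,1
step 6: dequeue 0; queue=[5]; order=3,2,4,6,1,0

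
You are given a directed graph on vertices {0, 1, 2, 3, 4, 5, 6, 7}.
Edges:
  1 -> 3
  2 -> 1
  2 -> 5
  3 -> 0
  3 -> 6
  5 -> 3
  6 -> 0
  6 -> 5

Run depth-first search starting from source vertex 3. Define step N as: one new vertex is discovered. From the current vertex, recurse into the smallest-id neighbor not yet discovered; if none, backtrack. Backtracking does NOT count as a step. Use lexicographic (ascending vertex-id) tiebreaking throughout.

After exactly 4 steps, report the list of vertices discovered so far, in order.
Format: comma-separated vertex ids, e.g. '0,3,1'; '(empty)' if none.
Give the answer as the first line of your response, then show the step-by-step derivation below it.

3,0,6,5

step 1: discover 3; path=3; order=3
step 2: discover 0; path=3>0; order=3,0
step 3: discover 6; path=3>6; order=3,0,6
step 4: discover 5; path=3>6>5; order=3,0,6,5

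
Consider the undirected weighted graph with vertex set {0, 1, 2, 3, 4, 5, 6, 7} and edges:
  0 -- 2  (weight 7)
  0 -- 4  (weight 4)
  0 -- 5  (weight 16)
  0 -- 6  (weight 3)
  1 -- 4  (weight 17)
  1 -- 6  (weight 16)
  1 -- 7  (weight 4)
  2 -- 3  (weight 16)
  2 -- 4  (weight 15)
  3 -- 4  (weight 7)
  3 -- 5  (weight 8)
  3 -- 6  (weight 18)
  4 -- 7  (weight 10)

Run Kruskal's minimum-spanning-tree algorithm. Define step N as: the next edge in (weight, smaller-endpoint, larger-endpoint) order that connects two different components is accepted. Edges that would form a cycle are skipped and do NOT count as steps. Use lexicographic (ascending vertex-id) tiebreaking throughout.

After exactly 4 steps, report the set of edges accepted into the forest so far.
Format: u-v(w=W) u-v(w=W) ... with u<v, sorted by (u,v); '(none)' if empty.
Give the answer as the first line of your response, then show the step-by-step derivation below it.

0-2(w=7) 0-4(w=4) 0-6(w=3) 1-7(w=4)

step 1: add edge 0-6 (w=3); MST = {0-6(w=3)}
step 2: add edge 0-4 (w=4); MST = {0-4(w=4) 0-6(w=3)}
step 3: add edge 1-7 (w=4); MST = {0-4(w=4) 0-6(w=3) 1-7(w=4)}
step 4: add edge 0-2 (w=7); MST = {0-2(w=7) 0-4(w=4) 0-6(w=3) 1-7(w=4)}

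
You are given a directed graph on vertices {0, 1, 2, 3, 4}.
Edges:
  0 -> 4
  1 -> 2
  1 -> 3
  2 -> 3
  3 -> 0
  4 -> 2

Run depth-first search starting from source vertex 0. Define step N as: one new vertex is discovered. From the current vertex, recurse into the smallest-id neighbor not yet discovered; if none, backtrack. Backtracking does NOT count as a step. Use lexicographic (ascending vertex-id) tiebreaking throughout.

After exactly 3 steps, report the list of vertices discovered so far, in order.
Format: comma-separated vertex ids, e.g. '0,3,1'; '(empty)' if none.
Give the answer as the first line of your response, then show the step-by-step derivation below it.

0,4,2

step 1: discover 0; path=0; order=0
step 2: discover 4; path=0>4; order=0,4
step 3: discover 2; path=0>4>2; order=0,4,2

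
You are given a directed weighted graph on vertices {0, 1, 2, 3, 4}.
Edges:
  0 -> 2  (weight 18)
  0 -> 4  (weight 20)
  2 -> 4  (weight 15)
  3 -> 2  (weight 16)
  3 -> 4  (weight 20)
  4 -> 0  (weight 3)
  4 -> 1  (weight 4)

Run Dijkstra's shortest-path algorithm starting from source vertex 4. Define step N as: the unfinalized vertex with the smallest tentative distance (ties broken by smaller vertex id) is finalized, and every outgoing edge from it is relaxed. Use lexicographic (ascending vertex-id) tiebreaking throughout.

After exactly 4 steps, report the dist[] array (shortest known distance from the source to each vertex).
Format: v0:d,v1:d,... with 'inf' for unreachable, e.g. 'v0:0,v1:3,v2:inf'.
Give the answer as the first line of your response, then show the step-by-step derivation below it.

v0:3,v1:4,v2:21,v3:inf,v4:0

step 1: dist = v0:3,v1:4,v2:inf,v3:inf,v4:0
step 2: dist = v0:3,v1:4,v2:21,v3:inf,v4:0
step 3: dist = v0:3,v1:4,v2:21,v3:inf,v4:0
step 4: dist = v0:3,v1:4,v2:21,v3:inf,v4:0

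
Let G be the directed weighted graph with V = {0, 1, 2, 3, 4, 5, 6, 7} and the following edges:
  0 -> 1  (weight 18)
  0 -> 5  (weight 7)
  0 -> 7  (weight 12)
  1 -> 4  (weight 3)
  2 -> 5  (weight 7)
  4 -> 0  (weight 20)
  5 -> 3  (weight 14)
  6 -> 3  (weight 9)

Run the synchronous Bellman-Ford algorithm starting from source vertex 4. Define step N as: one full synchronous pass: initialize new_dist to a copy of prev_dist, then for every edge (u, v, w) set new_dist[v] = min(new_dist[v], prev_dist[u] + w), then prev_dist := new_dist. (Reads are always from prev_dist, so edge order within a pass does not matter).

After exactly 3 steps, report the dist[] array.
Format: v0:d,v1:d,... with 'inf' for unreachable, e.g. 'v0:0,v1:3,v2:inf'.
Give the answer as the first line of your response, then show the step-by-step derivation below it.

v0:20,v1:38,v2:inf,v3:41,v4:0,v5:27,v6:inf,v7:32

step 1: dist = v0:20,v1:inf,v2:inf,v3:inf,v4:0,v5:inf,v6:inf,v7:inf
step 2: dist = v0:20,v1:38,v2:inf,v3:inf,v4:0,v5:27,v6:inf,v7:32
step 3: dist = v0:20,v1:38,v2:inf,v3:41,v4:0,v5:27,v6:inf,v7:32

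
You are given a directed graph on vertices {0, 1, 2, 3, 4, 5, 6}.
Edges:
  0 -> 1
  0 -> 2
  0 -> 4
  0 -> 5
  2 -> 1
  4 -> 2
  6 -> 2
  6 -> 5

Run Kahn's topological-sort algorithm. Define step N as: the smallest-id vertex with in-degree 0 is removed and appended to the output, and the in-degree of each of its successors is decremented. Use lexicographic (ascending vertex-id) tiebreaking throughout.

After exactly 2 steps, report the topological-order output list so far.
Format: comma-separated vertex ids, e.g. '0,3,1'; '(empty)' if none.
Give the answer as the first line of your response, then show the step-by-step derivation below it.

0,3

step 1: output 0; order=[0]; indeg=(0,1,2,0,0,1,0)
step 2: output 3; order=[0,3]; indeg=(0,1,2,0,0,1,0)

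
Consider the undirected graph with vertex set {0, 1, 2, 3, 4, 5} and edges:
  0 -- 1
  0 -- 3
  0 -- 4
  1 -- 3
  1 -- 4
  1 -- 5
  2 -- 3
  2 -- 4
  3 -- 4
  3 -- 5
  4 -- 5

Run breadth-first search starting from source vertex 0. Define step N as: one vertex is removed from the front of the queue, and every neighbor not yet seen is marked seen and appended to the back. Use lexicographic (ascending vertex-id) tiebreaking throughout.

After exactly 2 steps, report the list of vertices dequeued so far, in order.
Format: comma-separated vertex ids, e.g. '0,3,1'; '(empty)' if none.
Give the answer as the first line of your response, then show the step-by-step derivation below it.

0,1

step 1: dequeue 0; queue=[1,3,4]; order=0
step 2: dequeue 1; queue=[3,4,5]; order=0,1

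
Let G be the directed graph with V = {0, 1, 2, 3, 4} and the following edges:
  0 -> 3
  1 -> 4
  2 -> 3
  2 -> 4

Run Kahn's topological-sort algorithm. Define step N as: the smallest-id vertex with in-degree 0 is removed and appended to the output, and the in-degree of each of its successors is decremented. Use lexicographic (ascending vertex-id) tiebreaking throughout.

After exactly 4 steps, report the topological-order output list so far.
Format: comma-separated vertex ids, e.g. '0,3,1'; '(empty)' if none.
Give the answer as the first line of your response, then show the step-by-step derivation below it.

0,1,2,3

step 1: output 0; order=[0]; indeg=(0,0,0,1,2)
step 2: output 1; order=[0,1]; indeg=(0,0,0,1,1)
step 3: output 2; order=[0,1,2]; indeg=(0,0,0,0,0)
step 4: output 3; order=[0,1,2,3]; indeg=(0,0,0,0,0)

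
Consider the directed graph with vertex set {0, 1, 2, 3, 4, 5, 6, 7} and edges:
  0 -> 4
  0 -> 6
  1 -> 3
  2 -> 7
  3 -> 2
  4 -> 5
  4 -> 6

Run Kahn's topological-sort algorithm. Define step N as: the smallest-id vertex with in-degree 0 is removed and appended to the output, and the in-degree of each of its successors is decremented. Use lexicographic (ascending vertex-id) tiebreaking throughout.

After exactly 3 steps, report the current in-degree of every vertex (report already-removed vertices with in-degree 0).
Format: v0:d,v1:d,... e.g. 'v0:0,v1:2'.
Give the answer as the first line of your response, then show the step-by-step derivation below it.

v0:0,v1:0,v2:0,v3:0,v4:0,v5:1,v6:1,v7:1

step 1: output 0; order=[0]; indeg=(0,0,1,1,0,1,1,1)
step 2: output 1; order=[0,1]; indeg=(0,0,1,0,0,1,1,1)
step 3: output 3; order=[0,1,3]; indeg=(0,0,0,0,0,1,1,1)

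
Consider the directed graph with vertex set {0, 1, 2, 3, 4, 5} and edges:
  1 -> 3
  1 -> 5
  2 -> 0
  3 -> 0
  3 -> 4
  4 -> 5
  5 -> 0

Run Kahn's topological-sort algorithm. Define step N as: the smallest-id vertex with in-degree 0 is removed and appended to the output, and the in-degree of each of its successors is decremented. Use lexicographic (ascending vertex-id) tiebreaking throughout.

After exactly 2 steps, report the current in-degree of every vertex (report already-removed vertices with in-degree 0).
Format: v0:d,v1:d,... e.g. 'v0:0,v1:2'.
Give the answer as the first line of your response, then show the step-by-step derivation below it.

v0:2,v1:0,v2:0,v3:0,v4:1,v5:1

step 1: output 1; order=[1]; indeg=(3,0,0,0,1,1)
step 2: output 2; order=[1,2]; indeg=(2,0,0,0,1,1)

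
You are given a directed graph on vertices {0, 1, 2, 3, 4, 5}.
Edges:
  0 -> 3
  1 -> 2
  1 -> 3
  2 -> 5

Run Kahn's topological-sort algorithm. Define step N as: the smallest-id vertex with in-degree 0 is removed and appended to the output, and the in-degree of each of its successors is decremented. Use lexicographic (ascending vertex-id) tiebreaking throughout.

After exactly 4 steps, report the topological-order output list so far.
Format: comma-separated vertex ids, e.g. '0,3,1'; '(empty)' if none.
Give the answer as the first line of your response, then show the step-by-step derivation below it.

0,1,2,3

step 1: output 0; order=[0]; indeg=(0,0,1,1,0,1)
step 2: output 1; order=[0,1]; indeg=(0,0,0,0,0,1)
step 3: output 2; order=[0,1,2]; indeg=(0,0,0,0,0,0)
step 4: output 3; order=[0,1,2,3]; indeg=(0,0,0,0,0,0)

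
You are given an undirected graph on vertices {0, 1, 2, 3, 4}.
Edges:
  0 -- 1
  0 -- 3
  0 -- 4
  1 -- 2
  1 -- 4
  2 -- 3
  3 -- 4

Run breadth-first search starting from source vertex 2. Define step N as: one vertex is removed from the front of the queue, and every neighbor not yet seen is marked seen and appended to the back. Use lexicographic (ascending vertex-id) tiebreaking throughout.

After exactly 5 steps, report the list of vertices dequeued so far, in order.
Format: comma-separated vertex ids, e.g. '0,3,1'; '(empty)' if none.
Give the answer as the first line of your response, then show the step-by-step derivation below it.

2,1,3,0,4

step 1: dequeue 2; queue=[1,3]; order=2
step 2: dequeue 1; queue=[3,0,4]; order=2,1
step 3: dequeue 3; queue=[0,4]; order=2,1,3
step 4: dequeue 0; queue=[4]; order=2,1,3,0
step 5: dequeue 4; queue=[(empty)]; order=2,1,3,0,4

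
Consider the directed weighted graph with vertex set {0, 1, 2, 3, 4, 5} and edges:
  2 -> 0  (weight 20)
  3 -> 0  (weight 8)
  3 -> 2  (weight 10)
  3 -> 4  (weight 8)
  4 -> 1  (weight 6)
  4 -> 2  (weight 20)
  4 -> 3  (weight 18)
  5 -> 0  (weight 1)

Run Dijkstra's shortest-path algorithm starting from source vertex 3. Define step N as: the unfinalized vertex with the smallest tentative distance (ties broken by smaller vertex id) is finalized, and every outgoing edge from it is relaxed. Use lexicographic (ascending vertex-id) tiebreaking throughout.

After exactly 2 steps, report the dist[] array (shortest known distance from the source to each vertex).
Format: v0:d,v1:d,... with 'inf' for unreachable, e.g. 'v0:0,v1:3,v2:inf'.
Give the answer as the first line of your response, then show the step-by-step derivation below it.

v0:8,v1:inf,v2:10,v3:0,v4:8,v5:inf

step 1: dist = v0:8,v1:inf,v2:10,v3:0,v4:8,v5:inf
step 2: dist = v0:8,v1:inf,v2:10,v3:0,v4:8,v5:inf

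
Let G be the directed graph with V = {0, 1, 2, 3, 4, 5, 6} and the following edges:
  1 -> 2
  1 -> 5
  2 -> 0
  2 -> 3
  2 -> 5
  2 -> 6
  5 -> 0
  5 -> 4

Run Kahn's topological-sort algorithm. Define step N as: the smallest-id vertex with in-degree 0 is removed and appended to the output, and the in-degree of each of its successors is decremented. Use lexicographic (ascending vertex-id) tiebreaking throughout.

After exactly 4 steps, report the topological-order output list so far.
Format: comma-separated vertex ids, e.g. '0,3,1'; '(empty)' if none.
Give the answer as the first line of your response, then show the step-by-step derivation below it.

1,2,3,5

step 1: output 1; order=[1]; indeg=(2,0,0,1,1,1,1)
step 2: output 2; order=[1,2]; indeg=(1,0,0,0,1,0,0)
step 3: output 3; order=[1,2,3]; indeg=(1,0,0,0,1,0,0)
step 4: output 5; order=[1,2,3,5]; indeg=(0,0,0,0,0,0,0)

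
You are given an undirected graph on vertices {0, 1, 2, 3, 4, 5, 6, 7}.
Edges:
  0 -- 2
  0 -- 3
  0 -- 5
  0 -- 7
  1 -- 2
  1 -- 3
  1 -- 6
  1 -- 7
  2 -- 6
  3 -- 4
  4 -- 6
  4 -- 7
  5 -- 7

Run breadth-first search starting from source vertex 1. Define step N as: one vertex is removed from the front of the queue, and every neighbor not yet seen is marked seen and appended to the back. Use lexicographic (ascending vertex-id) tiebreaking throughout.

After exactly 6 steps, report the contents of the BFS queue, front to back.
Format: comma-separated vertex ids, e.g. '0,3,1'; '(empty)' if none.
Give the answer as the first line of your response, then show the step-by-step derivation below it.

4,5

step 1: dequeue 1; queue=[2,3,6,7]; order=1
step 2: dequeue 2; queue=[3,6,7,0]; order=1,2
step 3: dequeue 3; queue=[6,7,0,4]; order=1,2,3
step 4: dequeue 6; queue=[7,0,4]; order=1,2,3,6
step 5: dequeue 7; queue=[0,4,5]; order=1,2,3,6,7
step 6: dequeue 0; queue=[4,5]; order=1,2,3,6,7,0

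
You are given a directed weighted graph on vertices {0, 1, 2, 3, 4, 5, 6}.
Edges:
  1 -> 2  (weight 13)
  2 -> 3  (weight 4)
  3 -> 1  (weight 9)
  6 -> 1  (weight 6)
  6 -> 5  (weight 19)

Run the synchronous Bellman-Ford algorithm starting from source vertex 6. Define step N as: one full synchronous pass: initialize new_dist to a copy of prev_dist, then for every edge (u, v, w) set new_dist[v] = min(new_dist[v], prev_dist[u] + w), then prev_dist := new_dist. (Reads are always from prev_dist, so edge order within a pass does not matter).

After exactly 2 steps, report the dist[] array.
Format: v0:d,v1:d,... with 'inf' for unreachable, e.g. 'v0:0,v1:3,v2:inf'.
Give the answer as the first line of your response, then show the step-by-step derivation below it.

v0:inf,v1:6,v2:19,v3:inf,v4:inf,v5:19,v6:0

step 1: dist = v0:inf,v1:6,v2:inf,v3:inf,v4:inf,v5:19,v6:0
step 2: dist = v0:inf,v1:6,v2:19,v3:inf,v4:inf,v5:19,v6:0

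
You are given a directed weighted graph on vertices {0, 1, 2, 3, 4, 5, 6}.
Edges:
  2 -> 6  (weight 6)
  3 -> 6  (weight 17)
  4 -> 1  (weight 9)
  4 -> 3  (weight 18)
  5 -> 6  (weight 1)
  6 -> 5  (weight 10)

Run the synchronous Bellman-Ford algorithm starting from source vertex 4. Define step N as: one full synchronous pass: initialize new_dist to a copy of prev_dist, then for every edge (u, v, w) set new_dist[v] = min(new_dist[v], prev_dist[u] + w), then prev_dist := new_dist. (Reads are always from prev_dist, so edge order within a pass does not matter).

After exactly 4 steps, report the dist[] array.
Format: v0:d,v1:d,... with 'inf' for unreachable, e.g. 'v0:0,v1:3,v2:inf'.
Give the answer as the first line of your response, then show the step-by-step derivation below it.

v0:inf,v1:9,v2:inf,v3:18,v4:0,v5:45,v6:35

step 1: dist = v0:inf,v1:9,v2:inf,v3:18,v4:0,v5:inf,v6:inf
step 2: dist = v0:inf,v1:9,v2:inf,v3:18,v4:0,v5:inf,v6:35
step 3: dist = v0:inf,v1:9,v2:inf,v3:18,v4:0,v5:45,v6:35
step 4: dist = v0:inf,v1:9,v2:inf,v3:18,v4:0,v5:45,v6:35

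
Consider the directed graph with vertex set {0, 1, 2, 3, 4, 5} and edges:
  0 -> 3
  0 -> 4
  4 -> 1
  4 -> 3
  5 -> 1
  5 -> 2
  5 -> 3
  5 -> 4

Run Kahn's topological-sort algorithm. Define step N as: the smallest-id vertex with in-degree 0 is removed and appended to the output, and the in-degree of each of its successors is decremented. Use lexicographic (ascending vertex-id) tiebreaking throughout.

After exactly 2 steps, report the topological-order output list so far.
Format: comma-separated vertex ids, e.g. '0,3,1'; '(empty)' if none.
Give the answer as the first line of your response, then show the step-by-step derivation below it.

0,5

step 1: output 0; order=[0]; indeg=(0,2,1,2,1,0)
step 2: output 5; order=[0,5]; indeg=(0,1,0,1,0,0)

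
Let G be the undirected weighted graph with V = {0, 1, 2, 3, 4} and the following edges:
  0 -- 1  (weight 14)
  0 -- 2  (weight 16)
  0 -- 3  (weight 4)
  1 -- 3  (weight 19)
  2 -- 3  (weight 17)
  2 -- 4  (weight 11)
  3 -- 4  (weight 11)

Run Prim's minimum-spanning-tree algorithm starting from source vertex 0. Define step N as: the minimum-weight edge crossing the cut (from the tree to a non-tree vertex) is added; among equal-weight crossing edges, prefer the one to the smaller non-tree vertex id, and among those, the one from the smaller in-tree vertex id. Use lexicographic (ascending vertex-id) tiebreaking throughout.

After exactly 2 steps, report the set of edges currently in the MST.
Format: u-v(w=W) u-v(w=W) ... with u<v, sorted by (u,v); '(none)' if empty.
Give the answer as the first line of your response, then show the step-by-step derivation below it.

0-3(w=4) 3-4(w=11)

step 1: add edge 0-3 (w=4); MST = {0-3(w=4)}
step 2: add edge 3-4 (w=11); MST = {0-3(w=4) 3-4(w=11)}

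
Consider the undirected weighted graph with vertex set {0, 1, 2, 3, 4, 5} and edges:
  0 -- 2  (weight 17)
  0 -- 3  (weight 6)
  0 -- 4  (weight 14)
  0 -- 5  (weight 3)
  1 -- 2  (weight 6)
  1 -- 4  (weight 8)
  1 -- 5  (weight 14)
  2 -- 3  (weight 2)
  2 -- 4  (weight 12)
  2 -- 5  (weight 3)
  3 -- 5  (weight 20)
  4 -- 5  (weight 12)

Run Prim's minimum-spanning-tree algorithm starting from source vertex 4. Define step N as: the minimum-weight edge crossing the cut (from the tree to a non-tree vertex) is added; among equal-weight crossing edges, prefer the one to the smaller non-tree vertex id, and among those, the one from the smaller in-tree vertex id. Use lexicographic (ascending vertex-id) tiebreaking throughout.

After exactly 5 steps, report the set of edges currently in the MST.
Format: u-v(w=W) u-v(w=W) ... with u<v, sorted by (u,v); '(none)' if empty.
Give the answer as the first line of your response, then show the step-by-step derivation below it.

0-5(w=3) 1-2(w=6) 1-4(w=8) 2-3(w=2) 2-5(w=3)

step 1: add edge 1-4 (w=8); MST = {1-4(w=8)}
step 2: add edge 1-2 (w=6); MST = {1-2(w=6) 1-4(w=8)}
step 3: add edge 2-3 (w=2); MST = {1-2(w=6) 1-4(w=8) 2-3(w=2)}
step 4: add edge 2-5 (w=3); MST = {1-2(w=6) 1-4(w=8) 2-3(w=2) 2-5(w=3)}
step 5: add edge 0-5 (w=3); MST = {0-5(w=3) 1-2(w=6) 1-4(w=8) 2-3(w=2) 2-5(w=3)}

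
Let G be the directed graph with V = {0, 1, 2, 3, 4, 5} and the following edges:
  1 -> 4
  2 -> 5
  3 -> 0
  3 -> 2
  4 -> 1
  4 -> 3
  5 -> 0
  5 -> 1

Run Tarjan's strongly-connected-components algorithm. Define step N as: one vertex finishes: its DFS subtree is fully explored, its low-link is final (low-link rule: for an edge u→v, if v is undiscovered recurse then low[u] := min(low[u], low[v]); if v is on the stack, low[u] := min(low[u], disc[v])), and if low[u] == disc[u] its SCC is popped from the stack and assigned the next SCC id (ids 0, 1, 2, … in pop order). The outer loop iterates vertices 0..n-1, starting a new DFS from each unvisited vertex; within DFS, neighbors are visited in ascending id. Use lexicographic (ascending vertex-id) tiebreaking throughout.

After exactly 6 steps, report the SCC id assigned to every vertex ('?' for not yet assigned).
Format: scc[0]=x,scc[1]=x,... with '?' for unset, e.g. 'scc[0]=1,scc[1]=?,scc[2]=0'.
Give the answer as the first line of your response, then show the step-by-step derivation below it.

scc[0]=0,scc[1]=1,scc[2]=1,scc[3]=1,scc[4]=1,scc[5]=1

step 1: low=(low[0]=0,low[1]=?,low[2]=?,low[3]=?,low[4]=?,low[5]=?); scc=(scc[0]=0,scc[1]=?,scc[2]=?,scc[3]=?,scc[4]=?,scc[5]=?)
step 2: low=(low[0]=0,low[1]=1,low[2]=4,low[3]=3,low[4]=1,low[5]=1); scc=(scc[0]=0,scc[1]=?,scc[2]=?,scc[3]=?,scc[4]=?,scc[5]=?)
step 3: low=(low[0]=0,low[1]=1,low[2]=1,low[3]=3,low[4]=1,low[5]=1); scc=(scc[0]=0,scc[1]=?,scc[2]=?,scc[3]=?,scc[4]=?,scc[5]=?)
step 4: low=(low[0]=0,low[1]=1,low[2]=1,low[3]=1,low[4]=1,low[5]=1); scc=(scc[0]=0,scc[1]=?,scc[2]=?,scc[3]=?,scc[4]=?,scc[5]=?)
step 5: low=(low[0]=0,low[1]=1,low[2]=1,low[3]=1,low[4]=1,low[5]=1); scc=(scc[0]=0,scc[1]=?,scc[2]=?,scc[3]=?,scc[4]=?,scc[5]=?)
step 6: low=(low[0]=0,low[1]=1,low[2]=1,low[3]=1,low[4]=1,low[5]=1); scc=(scc[0]=0,scc[1]=1,scc[2]=1,scc[3]=1,scc[4]=1,scc[5]=1)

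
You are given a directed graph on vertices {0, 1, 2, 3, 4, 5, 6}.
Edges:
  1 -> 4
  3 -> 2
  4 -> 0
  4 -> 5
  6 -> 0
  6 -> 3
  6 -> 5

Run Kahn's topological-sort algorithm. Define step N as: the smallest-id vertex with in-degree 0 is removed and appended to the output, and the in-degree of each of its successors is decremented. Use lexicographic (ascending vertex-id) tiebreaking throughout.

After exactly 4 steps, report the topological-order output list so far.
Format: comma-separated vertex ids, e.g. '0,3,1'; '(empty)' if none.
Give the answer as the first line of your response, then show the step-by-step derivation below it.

1,4,6,0

step 1: output 1; order=[1]; indeg=(2,0,1,1,0,2,0)
step 2: output 4; order=[1,4]; indeg=(1,0,1,1,0,1,0)
step 3: output 6; order=[1,4,6]; indeg=(0,0,1,0,0,0,0)
step 4: output 0; order=[1,4,6,0]; indeg=(0,0,1,0,0,0,0)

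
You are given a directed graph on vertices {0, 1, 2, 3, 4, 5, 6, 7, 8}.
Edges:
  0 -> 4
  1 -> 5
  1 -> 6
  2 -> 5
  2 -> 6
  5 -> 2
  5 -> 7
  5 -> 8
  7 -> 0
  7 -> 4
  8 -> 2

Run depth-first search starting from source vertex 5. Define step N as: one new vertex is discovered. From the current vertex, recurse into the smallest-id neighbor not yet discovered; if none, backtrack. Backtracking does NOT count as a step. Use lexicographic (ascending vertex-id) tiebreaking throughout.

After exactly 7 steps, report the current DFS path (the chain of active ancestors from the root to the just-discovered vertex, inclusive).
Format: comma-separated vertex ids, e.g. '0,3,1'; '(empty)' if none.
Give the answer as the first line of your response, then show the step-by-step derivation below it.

5,8

step 1: discover 5; path=5; order=5
step 2: discover 2; path=5>2; order=5,2
step 3: discover 6; path=5>2>6; order=5,2,6
step 4: discover 7; path=5>7; order=5,2,6,7
step 5: discover 0; path=5>7>0; order=5,2,6,7,0
step 6: discover 4; path=5>7>0>4; order=5,2,6,7,0,4
step 7: discover 8; path=5>8; order=5,2,6,7,0,4,8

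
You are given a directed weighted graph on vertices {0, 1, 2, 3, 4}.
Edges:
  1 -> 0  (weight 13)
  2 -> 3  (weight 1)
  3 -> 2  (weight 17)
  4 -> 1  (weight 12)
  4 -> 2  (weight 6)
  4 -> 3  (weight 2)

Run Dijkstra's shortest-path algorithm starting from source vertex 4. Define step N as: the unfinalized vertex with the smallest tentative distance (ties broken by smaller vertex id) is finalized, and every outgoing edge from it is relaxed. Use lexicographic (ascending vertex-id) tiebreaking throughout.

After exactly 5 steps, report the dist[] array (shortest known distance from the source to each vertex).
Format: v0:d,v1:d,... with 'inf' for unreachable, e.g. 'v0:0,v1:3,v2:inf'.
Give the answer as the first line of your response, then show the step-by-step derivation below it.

v0:25,v1:12,v2:6,v3:2,v4:0

step 1: dist = v0:inf,v1:12,v2:6,v3:2,v4:0
step 2: dist = v0:inf,v1:12,v2:6,v3:2,v4:0
step 3: dist = v0:inf,v1:12,v2:6,v3:2,v4:0
step 4: dist = v0:25,v1:12,v2:6,v3:2,v4:0
step 5: dist = v0:25,v1:12,v2:6,v3:2,v4:0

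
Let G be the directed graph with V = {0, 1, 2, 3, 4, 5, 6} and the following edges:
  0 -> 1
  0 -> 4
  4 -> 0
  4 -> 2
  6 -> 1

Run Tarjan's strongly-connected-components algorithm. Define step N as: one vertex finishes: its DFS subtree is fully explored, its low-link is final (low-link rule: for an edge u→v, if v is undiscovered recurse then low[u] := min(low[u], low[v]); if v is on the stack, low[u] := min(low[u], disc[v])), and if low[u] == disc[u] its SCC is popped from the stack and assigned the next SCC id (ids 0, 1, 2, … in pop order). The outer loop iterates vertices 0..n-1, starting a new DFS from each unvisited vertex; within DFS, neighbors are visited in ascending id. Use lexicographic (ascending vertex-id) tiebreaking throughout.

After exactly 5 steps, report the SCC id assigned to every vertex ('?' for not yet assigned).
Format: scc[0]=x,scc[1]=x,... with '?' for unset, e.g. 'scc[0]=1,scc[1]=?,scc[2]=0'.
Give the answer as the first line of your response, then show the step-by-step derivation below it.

scc[0]=2,scc[1]=0,scc[2]=1,scc[3]=3,scc[4]=2,scc[5]=?,scc[6]=?

step 1: low=(low[0]=0,low[1]=1,low[2]=?,low[3]=?,low[4]=?,low[5]=?,low[6]=?); scc=(scc[0]=?,scc[1]=0,scc[2]=?,scc[3]=?,scc[4]=?,scc[5]=?,scc[6]=?)
step 2: low=(low[0]=0,low[1]=1,low[2]=3,low[3]=?,low[4]=0,low[5]=?,low[6]=?); scc=(scc[0]=?,scc[1]=0,scc[2]=1,scc[3]=?,scc[4]=?,scc[5]=?,scc[6]=?)
step 3: low=(low[0]=0,low[1]=1,low[2]=3,low[3]=?,low[4]=0,low[5]=?,low[6]=?); scc=(scc[0]=?,scc[1]=0,scc[2]=1,scc[3]=?,scc[4]=?,scc[5]=?,scc[6]=?)
step 4: low=(low[0]=0,low[1]=1,low[2]=3,low[3]=?,low[4]=0,low[5]=?,low[6]=?); scc=(scc[0]=2,scc[1]=0,scc[2]=1,scc[3]=?,scc[4]=2,scc[5]=?,scc[6]=?)
step 5: low=(low[0]=0,low[1]=1,low[2]=3,low[3]=4,low[4]=0,low[5]=?,low[6]=?); scc=(scc[0]=2,scc[1]=0,scc[2]=1,scc[3]=3,scc[4]=2,scc[5]=?,scc[6]=?)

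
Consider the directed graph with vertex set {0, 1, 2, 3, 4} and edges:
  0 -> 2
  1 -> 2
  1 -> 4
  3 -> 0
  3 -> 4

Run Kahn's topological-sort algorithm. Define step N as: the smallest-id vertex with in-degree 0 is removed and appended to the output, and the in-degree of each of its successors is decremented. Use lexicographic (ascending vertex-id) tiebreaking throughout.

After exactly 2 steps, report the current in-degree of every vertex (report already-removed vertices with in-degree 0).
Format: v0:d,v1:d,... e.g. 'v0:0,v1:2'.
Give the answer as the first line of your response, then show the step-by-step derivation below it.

v0:0,v1:0,v2:1,v3:0,v4:0

step 1: output 1; order=[1]; indeg=(1,0,1,0,1)
step 2: output 3; order=[1,3]; indeg=(0,0,1,0,0)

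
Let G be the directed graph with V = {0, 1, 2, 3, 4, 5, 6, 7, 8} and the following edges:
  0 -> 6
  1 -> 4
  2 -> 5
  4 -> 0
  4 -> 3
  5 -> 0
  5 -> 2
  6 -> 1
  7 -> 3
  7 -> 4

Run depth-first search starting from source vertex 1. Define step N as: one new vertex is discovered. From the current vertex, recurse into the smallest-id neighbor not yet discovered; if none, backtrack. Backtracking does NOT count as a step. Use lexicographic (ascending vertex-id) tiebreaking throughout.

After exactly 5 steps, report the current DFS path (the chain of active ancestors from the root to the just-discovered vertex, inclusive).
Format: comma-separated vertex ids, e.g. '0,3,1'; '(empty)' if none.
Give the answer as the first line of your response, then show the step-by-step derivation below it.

1,4,3

step 1: discover 1; path=1; order=1
step 2: discover 4; path=1>4; order=1,4
step 3: discover 0; path=1>4>0; order=1,4,0
step 4: discover 6; path=1>4>0>6; order=1,4,0,6
step 5: discover 3; path=1>4>3; order=1,4,0,6,3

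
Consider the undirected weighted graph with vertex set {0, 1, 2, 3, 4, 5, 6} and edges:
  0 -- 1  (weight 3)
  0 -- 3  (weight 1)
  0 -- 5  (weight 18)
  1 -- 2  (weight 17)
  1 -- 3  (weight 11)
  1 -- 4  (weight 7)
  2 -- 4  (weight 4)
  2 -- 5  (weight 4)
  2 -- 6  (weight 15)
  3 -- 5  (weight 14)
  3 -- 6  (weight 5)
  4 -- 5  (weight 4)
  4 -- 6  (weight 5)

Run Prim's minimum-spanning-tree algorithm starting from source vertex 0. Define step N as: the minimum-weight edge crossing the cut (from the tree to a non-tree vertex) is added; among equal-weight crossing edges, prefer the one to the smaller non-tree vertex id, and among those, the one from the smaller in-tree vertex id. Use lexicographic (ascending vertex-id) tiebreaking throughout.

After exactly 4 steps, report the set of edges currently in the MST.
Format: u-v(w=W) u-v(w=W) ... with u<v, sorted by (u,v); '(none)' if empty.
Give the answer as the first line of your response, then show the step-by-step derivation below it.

0-1(w=3) 0-3(w=1) 3-6(w=5) 4-6(w=5)

step 1: add edge 0-3 (w=1); MST = {0-3(w=1)}
step 2: add edge 0-1 (w=3); MST = {0-1(w=3) 0-3(w=1)}
step 3: add edge 3-6 (w=5); MST = {0-1(w=3) 0-3(w=1) 3-6(w=5)}
step 4: add edge 4-6 (w=5); MST = {0-1(w=3) 0-3(w=1) 3-6(w=5) 4-6(w=5)}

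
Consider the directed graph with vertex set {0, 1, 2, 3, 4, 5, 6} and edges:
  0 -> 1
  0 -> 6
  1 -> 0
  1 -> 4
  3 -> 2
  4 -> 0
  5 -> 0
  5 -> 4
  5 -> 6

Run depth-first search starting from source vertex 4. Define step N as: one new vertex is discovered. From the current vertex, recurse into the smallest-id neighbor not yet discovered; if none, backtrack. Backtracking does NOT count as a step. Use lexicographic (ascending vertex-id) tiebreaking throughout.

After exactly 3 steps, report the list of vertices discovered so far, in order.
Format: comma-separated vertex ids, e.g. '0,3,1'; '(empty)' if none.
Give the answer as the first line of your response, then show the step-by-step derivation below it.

4,0,1

step 1: discover 4; path=4; order=4
step 2: discover 0; path=4>0; order=4,0
step 3: discover 1; path=4>0>1; order=4,0,1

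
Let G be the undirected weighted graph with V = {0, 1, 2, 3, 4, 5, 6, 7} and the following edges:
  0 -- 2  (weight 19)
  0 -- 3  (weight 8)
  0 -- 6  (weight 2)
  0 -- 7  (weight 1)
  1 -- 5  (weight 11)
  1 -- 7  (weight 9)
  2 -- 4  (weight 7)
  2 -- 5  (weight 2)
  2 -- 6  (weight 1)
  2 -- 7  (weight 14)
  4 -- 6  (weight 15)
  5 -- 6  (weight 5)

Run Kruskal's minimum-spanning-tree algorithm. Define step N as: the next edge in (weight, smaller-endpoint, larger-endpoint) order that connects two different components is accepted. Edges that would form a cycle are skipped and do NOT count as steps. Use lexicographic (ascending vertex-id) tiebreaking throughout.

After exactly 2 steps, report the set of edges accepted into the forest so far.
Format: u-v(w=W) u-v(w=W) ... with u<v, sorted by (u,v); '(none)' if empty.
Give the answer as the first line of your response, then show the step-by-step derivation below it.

0-7(w=1) 2-6(w=1)

step 1: add edge 0-7 (w=1); MST = {0-7(w=1)}
step 2: add edge 2-6 (w=1); MST = {0-7(w=1) 2-6(w=1)}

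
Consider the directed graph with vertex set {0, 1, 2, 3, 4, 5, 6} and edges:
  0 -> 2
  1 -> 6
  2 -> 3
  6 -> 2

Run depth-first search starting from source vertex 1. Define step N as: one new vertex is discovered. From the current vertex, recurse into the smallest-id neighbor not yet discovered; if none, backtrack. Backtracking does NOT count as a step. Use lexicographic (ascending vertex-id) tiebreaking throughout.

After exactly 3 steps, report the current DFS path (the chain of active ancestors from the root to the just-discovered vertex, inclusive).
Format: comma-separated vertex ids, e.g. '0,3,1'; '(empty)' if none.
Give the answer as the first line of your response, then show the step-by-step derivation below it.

1,6,2

step 1: discover 1; path=1; order=1
step 2: discover 6; path=1>6; order=1,6
step 3: discover 2; path=1>6>2; order=1,6,2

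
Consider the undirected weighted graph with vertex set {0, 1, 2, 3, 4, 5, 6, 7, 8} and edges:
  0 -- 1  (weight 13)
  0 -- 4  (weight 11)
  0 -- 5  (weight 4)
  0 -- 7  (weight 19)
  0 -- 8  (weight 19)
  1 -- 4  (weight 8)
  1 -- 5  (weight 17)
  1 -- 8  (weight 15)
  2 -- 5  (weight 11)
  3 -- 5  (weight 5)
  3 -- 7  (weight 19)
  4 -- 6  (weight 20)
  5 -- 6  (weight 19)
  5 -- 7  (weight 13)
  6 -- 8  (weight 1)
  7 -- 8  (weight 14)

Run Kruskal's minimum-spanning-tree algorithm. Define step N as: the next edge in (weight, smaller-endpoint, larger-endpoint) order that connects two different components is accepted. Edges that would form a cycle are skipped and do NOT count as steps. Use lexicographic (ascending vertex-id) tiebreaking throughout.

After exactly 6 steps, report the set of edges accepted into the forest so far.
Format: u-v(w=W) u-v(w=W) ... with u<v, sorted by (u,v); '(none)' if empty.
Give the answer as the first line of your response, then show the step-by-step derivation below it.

0-4(w=11) 0-5(w=4) 1-4(w=8) 2-5(w=11) 3-5(w=5) 6-8(w=1)

step 1: add edge 6-8 (w=1); MST = {6-8(w=1)}
step 2: add edge 0-5 (w=4); MST = {0-5(w=4) 6-8(w=1)}
step 3: add edge 3-5 (w=5); MST = {0-5(w=4) 3-5(w=5) 6-8(w=1)}
step 4: add edge 1-4 (w=8); MST = {0-5(w=4) 1-4(w=8) 3-5(w=5) 6-8(w=1)}
step 5: add edge 0-4 (w=11); MST = {0-4(w=11) 0-5(w=4) 1-4(w=8) 3-5(w=5) 6-8(w=1)}
step 6: add edge 2-5 (w=11); MST = {0-4(w=11) 0-5(w=4) 1-4(w=8) 2-5(w=11) 3-5(w=5) 6-8(w=1)}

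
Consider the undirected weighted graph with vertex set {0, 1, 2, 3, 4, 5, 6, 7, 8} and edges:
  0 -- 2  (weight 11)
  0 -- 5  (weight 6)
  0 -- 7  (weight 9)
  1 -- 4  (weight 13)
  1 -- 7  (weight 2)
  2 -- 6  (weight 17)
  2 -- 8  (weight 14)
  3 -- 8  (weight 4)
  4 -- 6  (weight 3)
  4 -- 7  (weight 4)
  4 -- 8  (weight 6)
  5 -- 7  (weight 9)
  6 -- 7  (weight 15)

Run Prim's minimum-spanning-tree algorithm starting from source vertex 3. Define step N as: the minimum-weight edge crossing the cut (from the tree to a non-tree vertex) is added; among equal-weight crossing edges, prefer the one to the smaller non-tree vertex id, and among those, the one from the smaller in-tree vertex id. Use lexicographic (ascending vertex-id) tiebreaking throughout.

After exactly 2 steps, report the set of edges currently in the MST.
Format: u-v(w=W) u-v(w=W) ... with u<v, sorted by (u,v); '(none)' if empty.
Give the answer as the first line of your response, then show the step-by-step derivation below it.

3-8(w=4) 4-8(w=6)

step 1: add edge 3-8 (w=4); MST = {3-8(w=4)}
step 2: add edge 4-8 (w=6); MST = {3-8(w=4) 4-8(w=6)}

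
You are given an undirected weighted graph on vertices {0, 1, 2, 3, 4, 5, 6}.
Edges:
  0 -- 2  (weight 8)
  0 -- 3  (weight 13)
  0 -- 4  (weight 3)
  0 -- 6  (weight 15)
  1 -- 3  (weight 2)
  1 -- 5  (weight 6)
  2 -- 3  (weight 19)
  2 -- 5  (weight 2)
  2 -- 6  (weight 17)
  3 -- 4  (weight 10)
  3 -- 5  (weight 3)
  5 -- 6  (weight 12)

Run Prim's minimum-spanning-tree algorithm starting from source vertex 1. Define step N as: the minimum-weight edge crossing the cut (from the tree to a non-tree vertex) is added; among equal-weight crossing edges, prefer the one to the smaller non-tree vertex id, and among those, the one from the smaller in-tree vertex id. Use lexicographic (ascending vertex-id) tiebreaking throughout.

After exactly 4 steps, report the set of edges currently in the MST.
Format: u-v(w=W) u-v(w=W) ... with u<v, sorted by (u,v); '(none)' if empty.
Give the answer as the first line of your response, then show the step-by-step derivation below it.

0-2(w=8) 1-3(w=2) 2-5(w=2) 3-5(w=3)

step 1: add edge 1-3 (w=2); MST = {1-3(w=2)}
step 2: add edge 3-5 (w=3); MST = {1-3(w=2) 3-5(w=3)}
step 3: add edge 2-5 (w=2); MST = {1-3(w=2) 2-5(w=2) 3-5(w=3)}
step 4: add edge 0-2 (w=8); MST = {0-2(w=8) 1-3(w=2) 2-5(w=2) 3-5(w=3)}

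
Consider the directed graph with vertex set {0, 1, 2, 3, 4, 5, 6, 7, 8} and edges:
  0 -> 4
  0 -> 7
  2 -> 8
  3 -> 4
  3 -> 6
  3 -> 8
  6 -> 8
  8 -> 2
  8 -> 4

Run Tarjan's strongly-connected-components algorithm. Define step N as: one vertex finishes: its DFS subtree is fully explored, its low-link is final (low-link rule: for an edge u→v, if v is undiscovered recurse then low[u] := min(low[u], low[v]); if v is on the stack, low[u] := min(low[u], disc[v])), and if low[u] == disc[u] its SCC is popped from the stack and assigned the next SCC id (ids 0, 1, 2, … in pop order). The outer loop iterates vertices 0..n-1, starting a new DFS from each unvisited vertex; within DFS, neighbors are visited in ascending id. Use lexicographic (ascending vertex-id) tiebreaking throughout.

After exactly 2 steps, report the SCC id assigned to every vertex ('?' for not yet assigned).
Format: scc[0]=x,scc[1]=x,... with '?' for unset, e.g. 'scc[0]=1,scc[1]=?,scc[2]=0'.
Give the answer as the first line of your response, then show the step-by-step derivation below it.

scc[0]=?,scc[1]=?,scc[2]=?,scc[3]=?,scc[4]=0,scc[5]=?,scc[6]=?,scc[7]=1,scc[8]=?

step 1: low=(low[0]=0,low[1]=?,low[2]=?,low[3]=?,low[4]=1,low[5]=?,low[6]=?,low[7]=?,low[8]=?); scc=(scc[0]=?,scc[1]=?,scc[2]=?,scc[3]=?,scc[4]=0,scc[5]=?,scc[6]=?,scc[7]=?,scc[8]=?)
step 2: low=(low[0]=0,low[1]=?,low[2]=?,low[3]=?,low[4]=1,low[5]=?,low[6]=?,low[7]=2,low[8]=?); scc=(scc[0]=?,scc[1]=?,scc[2]=?,scc[3]=?,scc[4]=0,scc[5]=?,scc[6]=?,scc[7]=1,scc[8]=?)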